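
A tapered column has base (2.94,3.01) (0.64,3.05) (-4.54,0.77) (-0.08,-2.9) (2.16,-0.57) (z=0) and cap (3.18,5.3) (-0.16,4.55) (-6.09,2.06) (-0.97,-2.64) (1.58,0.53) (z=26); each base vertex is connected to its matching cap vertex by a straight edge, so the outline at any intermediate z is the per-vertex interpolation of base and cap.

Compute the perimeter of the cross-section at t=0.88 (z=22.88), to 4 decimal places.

Perimeter at t=0.88: 25.2598

Cross-section at t=0.88: each vertex is (1-t)·p0[i] + t·p1[i].
  v1: (1-0.88)·(2.94,3.01) + 0.88·(3.18,5.3) = (3.1512,5.0252)
  v2: (1-0.88)·(0.64,3.05) + 0.88·(-0.16,4.55) = (-0.0640,4.3700)
  v3: (1-0.88)·(-4.54,0.77) + 0.88·(-6.09,2.06) = (-5.9040,1.9052)
  v4: (1-0.88)·(-0.08,-2.9) + 0.88·(-0.97,-2.64) = (-0.8632,-2.6712)
  v5: (1-0.88)·(2.16,-0.57) + 0.88·(1.58,0.53) = (1.6496,0.3980)
Perimeter = Σ |v_{i+1} − v_i|:
  edge 1→2: √(-3.2152² + -0.6552²) = 3.2813 (running 3.2813)
  edge 2→3: √(-5.8400² + -2.4648²) = 6.3388 (running 9.6201)
  edge 3→4: √(5.0408² + -4.5764²) = 6.8083 (running 16.4284)
  edge 4→5: √(2.5128² + 3.0692²) = 3.9666 (running 20.3951)
  edge 5→1: √(1.5016² + 4.6272²) = 4.8647 (running 25.2598)
Perimeter = 25.2598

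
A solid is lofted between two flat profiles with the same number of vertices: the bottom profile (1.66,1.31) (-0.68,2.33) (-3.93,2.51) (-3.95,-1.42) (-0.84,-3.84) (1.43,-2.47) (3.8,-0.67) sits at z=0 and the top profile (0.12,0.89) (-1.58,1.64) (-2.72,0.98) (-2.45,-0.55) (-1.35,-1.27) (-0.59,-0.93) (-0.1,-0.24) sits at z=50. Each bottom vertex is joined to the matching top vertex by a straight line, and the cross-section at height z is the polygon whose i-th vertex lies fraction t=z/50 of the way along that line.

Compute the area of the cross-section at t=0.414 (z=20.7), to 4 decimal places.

Area at t=0.414: 18.3012

Cross-section at t=0.414: each vertex is (1-t)·p0[i] + t·p1[i].
  v1: (1-0.414)·(1.66,1.31) + 0.414·(0.12,0.89) = (1.0224,1.1361)
  v2: (1-0.414)·(-0.68,2.33) + 0.414·(-1.58,1.64) = (-1.0526,2.0443)
  v3: (1-0.414)·(-3.93,2.51) + 0.414·(-2.72,0.98) = (-3.4291,1.8766)
  v4: (1-0.414)·(-3.95,-1.42) + 0.414·(-2.45,-0.55) = (-3.3290,-1.0598)
  v5: (1-0.414)·(-0.84,-3.84) + 0.414·(-1.35,-1.27) = (-1.0511,-2.7760)
  v6: (1-0.414)·(1.43,-2.47) + 0.414·(-0.59,-0.93) = (0.5937,-1.8324)
  v7: (1-0.414)·(3.8,-0.67) + 0.414·(-0.1,-0.24) = (2.1854,-0.4920)
Shoelace sum Σ(x_i·y_{i+1} − x_{i+1}·y_i):
  i=1: 1.0224·2.0443 − -1.0526·1.1361 = +3.2861 (running +3.2861)
  i=2: -1.0526·1.8766 − -3.4291·2.0443 = +5.0349 (running +8.3210)
  i=3: -3.4291·-1.0598 − -3.3290·1.8766 = +9.8813 (running +18.2023)
  i=4: -3.3290·-2.7760 − -1.0511·-1.0598 = +8.1274 (running +26.3296)
  i=5: -1.0511·-1.8324 − 0.5937·-2.7760 = +3.5743 (running +29.9040)
  i=6: 0.5937·-0.4920 − 2.1854·-1.8324 = +3.7125 (running +33.6165)
  i=7: 2.1854·1.1361 − 1.0224·-0.4920 = +2.9859 (running +36.6024)
Area = |Σ|/2 = |36.6024|/2 = 18.3012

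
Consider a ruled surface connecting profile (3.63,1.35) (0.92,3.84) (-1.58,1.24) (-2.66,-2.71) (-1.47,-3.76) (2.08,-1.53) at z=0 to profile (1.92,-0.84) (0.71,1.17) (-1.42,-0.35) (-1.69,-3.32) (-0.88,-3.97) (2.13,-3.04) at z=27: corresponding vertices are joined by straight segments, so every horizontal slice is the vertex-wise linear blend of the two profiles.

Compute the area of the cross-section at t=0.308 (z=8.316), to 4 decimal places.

Cross-section at t=0.308: each vertex is (1-t)·p0[i] + t·p1[i].
  v1: (1-0.308)·(3.63,1.35) + 0.308·(1.92,-0.84) = (3.1033,0.6755)
  v2: (1-0.308)·(0.92,3.84) + 0.308·(0.71,1.17) = (0.8553,3.0176)
  v3: (1-0.308)·(-1.58,1.24) + 0.308·(-1.42,-0.35) = (-1.5307,0.7503)
  v4: (1-0.308)·(-2.66,-2.71) + 0.308·(-1.69,-3.32) = (-2.3612,-2.8979)
  v5: (1-0.308)·(-1.47,-3.76) + 0.308·(-0.88,-3.97) = (-1.2883,-3.8247)
  v6: (1-0.308)·(2.08,-1.53) + 0.308·(2.13,-3.04) = (2.0954,-1.9951)
Shoelace sum Σ(x_i·y_{i+1} − x_{i+1}·y_i):
  i=1: 3.1033·3.0176 − 0.8553·0.6755 = +8.7870 (running +8.7870)
  i=2: 0.8553·0.7503 − -1.5307·3.0176 = +5.2609 (running +14.0478)
  i=3: -1.5307·-2.8979 − -2.3612·0.7503 = +6.2074 (running +20.2553)
  i=4: -2.3612·-3.8247 − -1.2883·-2.8979 = +5.2977 (running +25.5530)
  i=5: -1.2883·-1.9951 − 2.0954·-3.8247 = +10.5845 (running +36.1374)
  i=6: 2.0954·0.6755 − 3.1033·-1.9951 = +7.6068 (running +43.7442)
Area = |Σ|/2 = |43.7442|/2 = 21.8721

Area at t=0.308: 21.8721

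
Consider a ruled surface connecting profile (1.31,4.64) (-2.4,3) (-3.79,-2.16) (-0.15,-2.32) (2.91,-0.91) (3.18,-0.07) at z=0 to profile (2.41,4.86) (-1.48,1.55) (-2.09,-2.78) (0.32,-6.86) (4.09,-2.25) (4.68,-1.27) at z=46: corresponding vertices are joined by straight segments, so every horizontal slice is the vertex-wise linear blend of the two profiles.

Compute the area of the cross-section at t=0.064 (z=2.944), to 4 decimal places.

Area at t=0.064: 33.1467

Cross-section at t=0.064: each vertex is (1-t)·p0[i] + t·p1[i].
  v1: (1-0.064)·(1.31,4.64) + 0.064·(2.41,4.86) = (1.3804,4.6541)
  v2: (1-0.064)·(-2.4,3) + 0.064·(-1.48,1.55) = (-2.3411,2.9072)
  v3: (1-0.064)·(-3.79,-2.16) + 0.064·(-2.09,-2.78) = (-3.6812,-2.1997)
  v4: (1-0.064)·(-0.15,-2.32) + 0.064·(0.32,-6.86) = (-0.1199,-2.6106)
  v5: (1-0.064)·(2.91,-0.91) + 0.064·(4.09,-2.25) = (2.9855,-0.9958)
  v6: (1-0.064)·(3.18,-0.07) + 0.064·(4.68,-1.27) = (3.2760,-0.1468)
Shoelace sum Σ(x_i·y_{i+1} − x_{i+1}·y_i):
  i=1: 1.3804·2.9072 − -2.3411·4.6541 = +14.9089 (running +14.9089)
  i=2: -2.3411·-2.1997 − -3.6812·2.9072 = +15.8517 (running +30.7606)
  i=3: -3.6812·-2.6106 − -0.1199·-2.1997 = +9.3462 (running +40.1068)
  i=4: -0.1199·-0.9958 − 2.9855·-2.6106 = +7.9133 (running +48.0201)
  i=5: 2.9855·-0.1468 − 3.2760·-0.9958 = +2.8238 (running +50.8439)
  i=6: 3.2760·4.6541 − 1.3804·-0.1468 = +15.4494 (running +66.2933)
Area = |Σ|/2 = |66.2933|/2 = 33.1467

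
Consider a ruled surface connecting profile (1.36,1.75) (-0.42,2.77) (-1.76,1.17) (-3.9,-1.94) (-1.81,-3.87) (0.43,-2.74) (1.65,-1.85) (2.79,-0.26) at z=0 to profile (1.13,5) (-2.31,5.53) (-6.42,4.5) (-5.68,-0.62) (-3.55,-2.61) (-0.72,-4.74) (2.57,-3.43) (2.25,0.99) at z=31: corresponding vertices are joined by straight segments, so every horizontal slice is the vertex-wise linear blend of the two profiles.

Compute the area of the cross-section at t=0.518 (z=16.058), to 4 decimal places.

Cross-section at t=0.518: each vertex is (1-t)·p0[i] + t·p1[i].
  v1: (1-0.518)·(1.36,1.75) + 0.518·(1.13,5) = (1.2409,3.4335)
  v2: (1-0.518)·(-0.42,2.77) + 0.518·(-2.31,5.53) = (-1.3990,4.1997)
  v3: (1-0.518)·(-1.76,1.17) + 0.518·(-6.42,4.5) = (-4.1739,2.8949)
  v4: (1-0.518)·(-3.9,-1.94) + 0.518·(-5.68,-0.62) = (-4.8220,-1.2562)
  v5: (1-0.518)·(-1.81,-3.87) + 0.518·(-3.55,-2.61) = (-2.7113,-3.2173)
  v6: (1-0.518)·(0.43,-2.74) + 0.518·(-0.72,-4.74) = (-0.1657,-3.7760)
  v7: (1-0.518)·(1.65,-1.85) + 0.518·(2.57,-3.43) = (2.1266,-2.6684)
  v8: (1-0.518)·(2.79,-0.26) + 0.518·(2.25,0.99) = (2.5103,0.3875)
Shoelace sum Σ(x_i·y_{i+1} − x_{i+1}·y_i):
  i=1: 1.2409·4.1997 − -1.3990·3.4335 = +10.0148 (running +10.0148)
  i=2: -1.3990·2.8949 − -4.1739·4.1997 = +13.4789 (running +23.4936)
  i=3: -4.1739·-1.2562 − -4.8220·2.8949 = +19.2029 (running +42.6965)
  i=4: -4.8220·-3.2173 − -2.7113·-1.2562 = +12.1080 (running +54.8045)
  i=5: -2.7113·-3.7760 − -0.1657·-3.2173 = +9.7048 (running +64.5094)
  i=6: -0.1657·-2.6684 − 2.1266·-3.7760 = +8.4721 (running +72.9814)
  i=7: 2.1266·0.3875 − 2.5103·-2.6684 = +7.5226 (running +80.5040)
  i=8: 2.5103·3.4335 − 1.2409·0.3875 = +8.1382 (running +88.6422)
Area = |Σ|/2 = |88.6422|/2 = 44.3211

Area at t=0.518: 44.3211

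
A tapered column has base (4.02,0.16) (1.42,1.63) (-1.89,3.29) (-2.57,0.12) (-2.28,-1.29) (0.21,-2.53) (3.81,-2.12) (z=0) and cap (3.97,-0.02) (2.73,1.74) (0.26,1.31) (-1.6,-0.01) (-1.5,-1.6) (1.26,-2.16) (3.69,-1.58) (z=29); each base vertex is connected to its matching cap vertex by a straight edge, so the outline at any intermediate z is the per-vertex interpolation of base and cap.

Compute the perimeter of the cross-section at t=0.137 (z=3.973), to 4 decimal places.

Cross-section at t=0.137: each vertex is (1-t)·p0[i] + t·p1[i].
  v1: (1-0.137)·(4.02,0.16) + 0.137·(3.97,-0.02) = (4.0131,0.1353)
  v2: (1-0.137)·(1.42,1.63) + 0.137·(2.73,1.74) = (1.5995,1.6451)
  v3: (1-0.137)·(-1.89,3.29) + 0.137·(0.26,1.31) = (-1.5954,3.0187)
  v4: (1-0.137)·(-2.57,0.12) + 0.137·(-1.6,-0.01) = (-2.4371,0.1022)
  v5: (1-0.137)·(-2.28,-1.29) + 0.137·(-1.5,-1.6) = (-2.1731,-1.3325)
  v6: (1-0.137)·(0.21,-2.53) + 0.137·(1.26,-2.16) = (0.3538,-2.4793)
  v7: (1-0.137)·(3.81,-2.12) + 0.137·(3.69,-1.58) = (3.7936,-2.0460)
Perimeter = Σ |v_{i+1} − v_i|:
  edge 1→2: √(-2.4137² + 1.5097²) = 2.8470 (running 2.8470)
  edge 2→3: √(-3.1949² + 1.3737²) = 3.4777 (running 6.3247)
  edge 3→4: √(-0.8417² + -2.9165²) = 3.0356 (running 9.3602)
  edge 4→5: √(0.2640² + -1.4347²) = 1.4587 (running 10.8190)
  edge 5→6: √(2.5270² + -1.1468²) = 2.7751 (running 13.5940)
  edge 6→7: √(3.4397² + 0.4333²) = 3.4669 (running 17.0609)
  edge 7→1: √(0.2196² + 2.1814²) = 2.1924 (running 19.2533)
Perimeter = 19.2533

Perimeter at t=0.137: 19.2533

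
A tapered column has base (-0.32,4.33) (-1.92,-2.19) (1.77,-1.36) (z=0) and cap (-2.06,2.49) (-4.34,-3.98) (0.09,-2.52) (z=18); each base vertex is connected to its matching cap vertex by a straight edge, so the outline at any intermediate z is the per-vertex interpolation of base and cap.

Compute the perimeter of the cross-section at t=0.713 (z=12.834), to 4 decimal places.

Cross-section at t=0.713: each vertex is (1-t)·p0[i] + t·p1[i].
  v1: (1-0.713)·(-0.32,4.33) + 0.713·(-2.06,2.49) = (-1.5606,3.0181)
  v2: (1-0.713)·(-1.92,-2.19) + 0.713·(-4.34,-3.98) = (-3.6455,-3.4663)
  v3: (1-0.713)·(1.77,-1.36) + 0.713·(0.09,-2.52) = (0.5722,-2.1871)
Perimeter = Σ |v_{i+1} − v_i|:
  edge 1→2: √(-2.0848² + -6.4844²) = 6.8113 (running 6.8113)
  edge 2→3: √(4.2176² + 1.2792²) = 4.4073 (running 11.2186)
  edge 3→1: √(-2.1328² + 5.2052²) = 5.6252 (running 16.8438)
Perimeter = 16.8438

Perimeter at t=0.713: 16.8438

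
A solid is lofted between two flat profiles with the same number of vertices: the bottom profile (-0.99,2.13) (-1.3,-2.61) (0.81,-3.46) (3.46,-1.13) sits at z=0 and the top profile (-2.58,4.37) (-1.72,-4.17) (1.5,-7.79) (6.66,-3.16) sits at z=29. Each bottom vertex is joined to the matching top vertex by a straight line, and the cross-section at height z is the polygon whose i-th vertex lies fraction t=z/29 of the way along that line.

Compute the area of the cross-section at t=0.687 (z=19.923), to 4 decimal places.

Area at t=0.687: 38.5577

Cross-section at t=0.687: each vertex is (1-t)·p0[i] + t·p1[i].
  v1: (1-0.687)·(-0.99,2.13) + 0.687·(-2.58,4.37) = (-2.0823,3.6689)
  v2: (1-0.687)·(-1.3,-2.61) + 0.687·(-1.72,-4.17) = (-1.5885,-3.6817)
  v3: (1-0.687)·(0.81,-3.46) + 0.687·(1.5,-7.79) = (1.2840,-6.4347)
  v4: (1-0.687)·(3.46,-1.13) + 0.687·(6.66,-3.16) = (5.6584,-2.5246)
Shoelace sum Σ(x_i·y_{i+1} − x_{i+1}·y_i):
  i=1: -2.0823·-3.6817 − -1.5885·3.6689 = +13.4947 (running +13.4947)
  i=2: -1.5885·-6.4347 − 1.2840·-3.6817 = +14.9492 (running +28.4440)
  i=3: 1.2840·-2.5246 − 5.6584·-6.4347 = +33.1685 (running +61.6124)
  i=4: 5.6584·3.6689 − -2.0823·-2.5246 = +15.5029 (running +77.1154)
Area = |Σ|/2 = |77.1154|/2 = 38.5577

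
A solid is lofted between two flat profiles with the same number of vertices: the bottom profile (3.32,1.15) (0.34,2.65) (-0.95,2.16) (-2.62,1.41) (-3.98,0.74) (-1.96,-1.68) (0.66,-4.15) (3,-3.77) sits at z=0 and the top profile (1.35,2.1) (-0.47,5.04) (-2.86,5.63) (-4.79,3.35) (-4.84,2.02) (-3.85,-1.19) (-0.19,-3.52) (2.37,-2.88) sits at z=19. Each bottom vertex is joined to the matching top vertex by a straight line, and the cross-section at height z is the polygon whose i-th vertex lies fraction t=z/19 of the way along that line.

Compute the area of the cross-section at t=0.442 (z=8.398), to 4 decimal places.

Cross-section at t=0.442: each vertex is (1-t)·p0[i] + t·p1[i].
  v1: (1-0.442)·(3.32,1.15) + 0.442·(1.35,2.1) = (2.4493,1.5699)
  v2: (1-0.442)·(0.34,2.65) + 0.442·(-0.47,5.04) = (-0.0180,3.7064)
  v3: (1-0.442)·(-0.95,2.16) + 0.442·(-2.86,5.63) = (-1.7942,3.6937)
  v4: (1-0.442)·(-2.62,1.41) + 0.442·(-4.79,3.35) = (-3.5791,2.2675)
  v5: (1-0.442)·(-3.98,0.74) + 0.442·(-4.84,2.02) = (-4.3601,1.3058)
  v6: (1-0.442)·(-1.96,-1.68) + 0.442·(-3.85,-1.19) = (-2.7954,-1.4634)
  v7: (1-0.442)·(0.66,-4.15) + 0.442·(-0.19,-3.52) = (0.2843,-3.8715)
  v8: (1-0.442)·(3,-3.77) + 0.442·(2.37,-2.88) = (2.7215,-3.3766)
Shoelace sum Σ(x_i·y_{i+1} − x_{i+1}·y_i):
  i=1: 2.4493·3.7064 − -0.0180·1.5699 = +9.1062 (running +9.1062)
  i=2: -0.0180·3.6937 − -1.7942·3.7064 = +6.5835 (running +15.6897)
  i=3: -1.7942·2.2675 − -3.5791·3.6937 = +9.1521 (running +24.8417)
  i=4: -3.5791·1.3058 − -4.3601·2.2675 = +5.2130 (running +30.0547)
  i=5: -4.3601·-1.4634 − -2.7954·1.3058 = +10.0308 (running +40.0855)
  i=6: -2.7954·-3.8715 − 0.2843·-1.4634 = +11.2385 (running +51.3240)
  i=7: 0.2843·-3.3766 − 2.7215·-3.8715 = +9.5766 (running +60.9006)
  i=8: 2.7215·1.5699 − 2.4493·-3.3766 = +12.5428 (running +73.4433)
Area = |Σ|/2 = |73.4433|/2 = 36.7217

Area at t=0.442: 36.7217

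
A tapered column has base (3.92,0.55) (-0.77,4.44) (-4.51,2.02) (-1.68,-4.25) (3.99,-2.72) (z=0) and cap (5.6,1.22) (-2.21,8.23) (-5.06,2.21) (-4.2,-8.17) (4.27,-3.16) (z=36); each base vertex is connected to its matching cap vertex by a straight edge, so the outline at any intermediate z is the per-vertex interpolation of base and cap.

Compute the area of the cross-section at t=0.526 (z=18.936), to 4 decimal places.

Cross-section at t=0.526: each vertex is (1-t)·p0[i] + t·p1[i].
  v1: (1-0.526)·(3.92,0.55) + 0.526·(5.6,1.22) = (4.8037,0.9024)
  v2: (1-0.526)·(-0.77,4.44) + 0.526·(-2.21,8.23) = (-1.5274,6.4335)
  v3: (1-0.526)·(-4.51,2.02) + 0.526·(-5.06,2.21) = (-4.7993,2.1199)
  v4: (1-0.526)·(-1.68,-4.25) + 0.526·(-4.2,-8.17) = (-3.0055,-6.3119)
  v5: (1-0.526)·(3.99,-2.72) + 0.526·(4.27,-3.16) = (4.1373,-2.9514)
Shoelace sum Σ(x_i·y_{i+1} − x_{i+1}·y_i):
  i=1: 4.8037·6.4335 − -1.5274·0.9024 = +32.2831 (running +32.2831)
  i=2: -1.5274·2.1199 − -4.7993·6.4335 = +27.6384 (running +59.9215)
  i=3: -4.7993·-6.3119 − -3.0055·2.1199 = +36.6643 (running +96.5858)
  i=4: -3.0055·-2.9514 − 4.1373·-6.3119 = +34.9848 (running +131.5706)
  i=5: 4.1373·0.9024 − 4.8037·-2.9514 = +17.9113 (running +149.4819)
Area = |Σ|/2 = |149.4819|/2 = 74.7410

Area at t=0.526: 74.7410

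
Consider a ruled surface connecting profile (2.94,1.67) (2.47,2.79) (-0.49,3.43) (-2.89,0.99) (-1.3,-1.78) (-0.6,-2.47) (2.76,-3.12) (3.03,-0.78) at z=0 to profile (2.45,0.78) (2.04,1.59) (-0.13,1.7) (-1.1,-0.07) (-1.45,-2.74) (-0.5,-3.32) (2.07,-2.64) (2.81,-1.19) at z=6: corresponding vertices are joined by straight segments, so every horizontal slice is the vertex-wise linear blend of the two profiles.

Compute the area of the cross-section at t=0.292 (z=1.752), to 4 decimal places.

Area at t=0.292: 24.0668

Cross-section at t=0.292: each vertex is (1-t)·p0[i] + t·p1[i].
  v1: (1-0.292)·(2.94,1.67) + 0.292·(2.45,0.78) = (2.7969,1.4101)
  v2: (1-0.292)·(2.47,2.79) + 0.292·(2.04,1.59) = (2.3444,2.4396)
  v3: (1-0.292)·(-0.49,3.43) + 0.292·(-0.13,1.7) = (-0.3849,2.9248)
  v4: (1-0.292)·(-2.89,0.99) + 0.292·(-1.1,-0.07) = (-2.3673,0.6805)
  v5: (1-0.292)·(-1.3,-1.78) + 0.292·(-1.45,-2.74) = (-1.3438,-2.0603)
  v6: (1-0.292)·(-0.6,-2.47) + 0.292·(-0.5,-3.32) = (-0.5708,-2.7182)
  v7: (1-0.292)·(2.76,-3.12) + 0.292·(2.07,-2.64) = (2.5585,-2.9798)
  v8: (1-0.292)·(3.03,-0.78) + 0.292·(2.81,-1.19) = (2.9658,-0.8997)
Shoelace sum Σ(x_i·y_{i+1} − x_{i+1}·y_i):
  i=1: 2.7969·2.4396 − 2.3444·1.4101 = +3.5174 (running +3.5174)
  i=2: 2.3444·2.9248 − -0.3849·2.4396 = +7.7961 (running +11.3135)
  i=3: -0.3849·0.6805 − -2.3673·2.9248 = +6.6621 (running +17.9756)
  i=4: -2.3673·-2.0603 − -1.3438·0.6805 = +5.7919 (running +23.7675)
  i=5: -1.3438·-2.7182 − -0.5708·-2.0603 = +2.4767 (running +26.2442)
  i=6: -0.5708·-2.9798 − 2.5585·-2.7182 = +8.6555 (running +34.8996)
  i=7: 2.5585·-0.8997 − 2.9658·-2.9798 = +6.5355 (running +41.4352)
  i=8: 2.9658·1.4101 − 2.7969·-0.8997 = +6.6985 (running +48.1337)
Area = |Σ|/2 = |48.1337|/2 = 24.0668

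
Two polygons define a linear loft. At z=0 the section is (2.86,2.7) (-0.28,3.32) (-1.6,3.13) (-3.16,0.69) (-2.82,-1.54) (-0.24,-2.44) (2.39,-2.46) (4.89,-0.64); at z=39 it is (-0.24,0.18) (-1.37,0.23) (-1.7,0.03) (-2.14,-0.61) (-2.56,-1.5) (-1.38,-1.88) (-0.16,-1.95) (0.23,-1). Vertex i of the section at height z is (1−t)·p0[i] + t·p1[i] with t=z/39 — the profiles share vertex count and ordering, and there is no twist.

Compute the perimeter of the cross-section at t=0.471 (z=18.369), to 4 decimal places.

Cross-section at t=0.471: each vertex is (1-t)·p0[i] + t·p1[i].
  v1: (1-0.471)·(2.86,2.7) + 0.471·(-0.24,0.18) = (1.3999,1.5131)
  v2: (1-0.471)·(-0.28,3.32) + 0.471·(-1.37,0.23) = (-0.7934,1.8646)
  v3: (1-0.471)·(-1.6,3.13) + 0.471·(-1.7,0.03) = (-1.6471,1.6699)
  v4: (1-0.471)·(-3.16,0.69) + 0.471·(-2.14,-0.61) = (-2.6796,0.0777)
  v5: (1-0.471)·(-2.82,-1.54) + 0.471·(-2.56,-1.5) = (-2.6975,-1.5212)
  v6: (1-0.471)·(-0.24,-2.44) + 0.471·(-1.38,-1.88) = (-0.7769,-2.1762)
  v7: (1-0.471)·(2.39,-2.46) + 0.471·(-0.16,-1.95) = (1.1889,-2.2198)
  v8: (1-0.471)·(4.89,-0.64) + 0.471·(0.23,-1) = (2.6951,-0.8096)
Perimeter = Σ |v_{i+1} − v_i|:
  edge 1→2: √(-2.1933² + 0.3515²) = 2.2213 (running 2.2213)
  edge 2→3: √(-0.8537² + -0.1947²) = 0.8756 (running 3.0969)
  edge 3→4: √(-1.0325² + -1.5922²) = 1.8977 (running 4.9946)
  edge 4→5: √(-0.0180² + -1.5989²) = 1.5990 (running 6.5935)
  edge 5→6: √(1.9206² + -0.6551²) = 2.0292 (running 8.6228)
  edge 6→7: √(1.9659² + -0.0435²) = 1.9664 (running 10.5892)
  edge 7→8: √(1.5062² + 1.4102²) = 2.0633 (running 12.6525)
  edge 8→1: √(-1.2952² + 2.3226²) = 2.6594 (running 15.3119)
Perimeter = 15.3119

Perimeter at t=0.471: 15.3119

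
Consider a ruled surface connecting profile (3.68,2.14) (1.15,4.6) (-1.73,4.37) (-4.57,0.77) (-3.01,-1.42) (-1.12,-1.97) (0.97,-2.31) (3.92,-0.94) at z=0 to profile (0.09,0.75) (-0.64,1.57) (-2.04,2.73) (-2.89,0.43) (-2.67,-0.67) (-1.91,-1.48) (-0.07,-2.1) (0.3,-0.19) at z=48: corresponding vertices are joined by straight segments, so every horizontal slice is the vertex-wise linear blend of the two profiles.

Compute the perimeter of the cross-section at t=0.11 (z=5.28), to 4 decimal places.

Perimeter at t=0.11: 22.6571

Cross-section at t=0.11: each vertex is (1-t)·p0[i] + t·p1[i].
  v1: (1-0.11)·(3.68,2.14) + 0.11·(0.09,0.75) = (3.2851,1.9871)
  v2: (1-0.11)·(1.15,4.6) + 0.11·(-0.64,1.57) = (0.9531,4.2667)
  v3: (1-0.11)·(-1.73,4.37) + 0.11·(-2.04,2.73) = (-1.7641,4.1896)
  v4: (1-0.11)·(-4.57,0.77) + 0.11·(-2.89,0.43) = (-4.3852,0.7326)
  v5: (1-0.11)·(-3.01,-1.42) + 0.11·(-2.67,-0.67) = (-2.9726,-1.3375)
  v6: (1-0.11)·(-1.12,-1.97) + 0.11·(-1.91,-1.48) = (-1.2069,-1.9161)
  v7: (1-0.11)·(0.97,-2.31) + 0.11·(-0.07,-2.1) = (0.8556,-2.2869)
  v8: (1-0.11)·(3.92,-0.94) + 0.11·(0.3,-0.19) = (3.5218,-0.8575)
Perimeter = Σ |v_{i+1} − v_i|:
  edge 1→2: √(-2.3320² + 2.2796²) = 3.2611 (running 3.2611)
  edge 2→3: √(-2.7172² + -0.0771²) = 2.7183 (running 5.9794)
  edge 3→4: √(-2.6211² + -3.4570²) = 4.3383 (running 10.3177)
  edge 4→5: √(1.4126² + -2.0701²) = 2.5061 (running 12.8239)
  edge 5→6: √(1.7657² + -0.5786²) = 1.8581 (running 14.6819)
  edge 6→7: √(2.0625² + -0.3708²) = 2.0956 (running 16.7775)
  edge 7→8: √(2.6662² + 1.4294²) = 3.0252 (running 19.8027)
  edge 8→1: √(-0.2367² + 2.8446²) = 2.8544 (running 22.6571)
Perimeter = 22.6571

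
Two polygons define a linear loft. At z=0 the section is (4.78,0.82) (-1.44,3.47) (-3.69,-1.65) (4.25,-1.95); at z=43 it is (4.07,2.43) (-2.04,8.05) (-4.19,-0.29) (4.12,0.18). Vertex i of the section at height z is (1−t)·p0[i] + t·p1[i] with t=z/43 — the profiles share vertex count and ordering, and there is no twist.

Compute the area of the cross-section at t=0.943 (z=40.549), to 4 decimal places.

Area at t=0.943: 40.2701

Cross-section at t=0.943: each vertex is (1-t)·p0[i] + t·p1[i].
  v1: (1-0.943)·(4.78,0.82) + 0.943·(4.07,2.43) = (4.1105,2.3382)
  v2: (1-0.943)·(-1.44,3.47) + 0.943·(-2.04,8.05) = (-2.0058,7.7889)
  v3: (1-0.943)·(-3.69,-1.65) + 0.943·(-4.19,-0.29) = (-4.1615,-0.3675)
  v4: (1-0.943)·(4.25,-1.95) + 0.943·(4.12,0.18) = (4.1274,0.0586)
Shoelace sum Σ(x_i·y_{i+1} − x_{i+1}·y_i):
  i=1: 4.1105·7.7889 − -2.0058·2.3382 = +36.7062 (running +36.7062)
  i=2: -2.0058·-0.3675 − -4.1615·7.7889 = +33.1508 (running +69.8571)
  i=3: -4.1615·0.0586 − 4.1274·-0.3675 = +1.2731 (running +71.1302)
  i=4: 4.1274·2.3382 − 4.1105·0.0586 = +9.4100 (running +80.5402)
Area = |Σ|/2 = |80.5402|/2 = 40.2701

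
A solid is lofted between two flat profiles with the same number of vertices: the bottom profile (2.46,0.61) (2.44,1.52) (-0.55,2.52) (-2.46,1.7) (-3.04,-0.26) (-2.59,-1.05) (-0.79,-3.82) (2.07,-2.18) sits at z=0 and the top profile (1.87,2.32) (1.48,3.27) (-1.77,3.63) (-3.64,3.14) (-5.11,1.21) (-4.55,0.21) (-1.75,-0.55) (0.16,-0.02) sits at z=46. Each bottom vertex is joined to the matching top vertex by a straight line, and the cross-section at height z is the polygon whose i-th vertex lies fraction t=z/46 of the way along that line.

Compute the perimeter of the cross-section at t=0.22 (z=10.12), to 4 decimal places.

Cross-section at t=0.22: each vertex is (1-t)·p0[i] + t·p1[i].
  v1: (1-0.22)·(2.46,0.61) + 0.22·(1.87,2.32) = (2.3302,0.9862)
  v2: (1-0.22)·(2.44,1.52) + 0.22·(1.48,3.27) = (2.2288,1.9050)
  v3: (1-0.22)·(-0.55,2.52) + 0.22·(-1.77,3.63) = (-0.8184,2.7642)
  v4: (1-0.22)·(-2.46,1.7) + 0.22·(-3.64,3.14) = (-2.7196,2.0168)
  v5: (1-0.22)·(-3.04,-0.26) + 0.22·(-5.11,1.21) = (-3.4954,0.0634)
  v6: (1-0.22)·(-2.59,-1.05) + 0.22·(-4.55,0.21) = (-3.0212,-0.7728)
  v7: (1-0.22)·(-0.79,-3.82) + 0.22·(-1.75,-0.55) = (-1.0012,-3.1006)
  v8: (1-0.22)·(2.07,-2.18) + 0.22·(0.16,-0.02) = (1.6498,-1.7048)
Perimeter = Σ |v_{i+1} − v_i|:
  edge 1→2: √(-0.1014² + 0.9188²) = 0.9244 (running 0.9244)
  edge 2→3: √(-3.0472² + 0.8592²) = 3.1660 (running 4.0904)
  edge 3→4: √(-1.9012² + -0.7474²) = 2.0428 (running 6.1332)
  edge 4→5: √(-0.7758² + -1.9534²) = 2.1018 (running 8.2350)
  edge 5→6: √(0.4742² + -0.8362²) = 0.9613 (running 9.1963)
  edge 6→7: √(2.0200² + -2.3278²) = 3.0821 (running 12.2784)
  edge 7→8: √(2.6510² + 1.3958²) = 2.9960 (running 15.2744)
  edge 8→1: √(0.6804² + 2.6910²) = 2.7757 (running 18.0501)
Perimeter = 18.0501

Perimeter at t=0.22: 18.0501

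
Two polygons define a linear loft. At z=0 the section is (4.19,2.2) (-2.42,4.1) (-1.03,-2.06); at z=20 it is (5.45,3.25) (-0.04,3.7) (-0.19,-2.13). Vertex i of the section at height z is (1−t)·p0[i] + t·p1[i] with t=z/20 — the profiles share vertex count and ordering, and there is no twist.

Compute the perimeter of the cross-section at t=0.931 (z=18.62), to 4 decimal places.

Perimeter at t=0.931: 19.1676

Cross-section at t=0.931: each vertex is (1-t)·p0[i] + t·p1[i].
  v1: (1-0.931)·(4.19,2.2) + 0.931·(5.45,3.25) = (5.3631,3.1776)
  v2: (1-0.931)·(-2.42,4.1) + 0.931·(-0.04,3.7) = (-0.2042,3.7276)
  v3: (1-0.931)·(-1.03,-2.06) + 0.931·(-0.19,-2.13) = (-0.2480,-2.1252)
Perimeter = Σ |v_{i+1} − v_i|:
  edge 1→2: √(-5.5673² + 0.5501²) = 5.5944 (running 5.5944)
  edge 2→3: √(-0.0437² + -5.8528²) = 5.8529 (running 11.4473)
  edge 3→1: √(5.6110² + 5.3027²) = 7.7203 (running 19.1676)
Perimeter = 19.1676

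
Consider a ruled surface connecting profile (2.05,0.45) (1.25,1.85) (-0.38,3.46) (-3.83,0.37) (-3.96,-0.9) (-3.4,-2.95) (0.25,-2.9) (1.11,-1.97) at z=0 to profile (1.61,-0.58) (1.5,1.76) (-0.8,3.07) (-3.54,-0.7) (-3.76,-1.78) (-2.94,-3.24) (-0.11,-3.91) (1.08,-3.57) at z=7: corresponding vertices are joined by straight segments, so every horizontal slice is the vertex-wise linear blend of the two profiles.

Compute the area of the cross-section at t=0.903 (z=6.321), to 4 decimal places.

Cross-section at t=0.903: each vertex is (1-t)·p0[i] + t·p1[i].
  v1: (1-0.903)·(2.05,0.45) + 0.903·(1.61,-0.58) = (1.6527,-0.4801)
  v2: (1-0.903)·(1.25,1.85) + 0.903·(1.5,1.76) = (1.4758,1.7687)
  v3: (1-0.903)·(-0.38,3.46) + 0.903·(-0.8,3.07) = (-0.7593,3.1078)
  v4: (1-0.903)·(-3.83,0.37) + 0.903·(-3.54,-0.7) = (-3.5681,-0.5962)
  v5: (1-0.903)·(-3.96,-0.9) + 0.903·(-3.76,-1.78) = (-3.7794,-1.6946)
  v6: (1-0.903)·(-3.4,-2.95) + 0.903·(-2.94,-3.24) = (-2.9846,-3.2119)
  v7: (1-0.903)·(0.25,-2.9) + 0.903·(-0.11,-3.91) = (-0.0751,-3.8120)
  v8: (1-0.903)·(1.11,-1.97) + 0.903·(1.08,-3.57) = (1.0829,-3.4148)
Shoelace sum Σ(x_i·y_{i+1} − x_{i+1}·y_i):
  i=1: 1.6527·1.7687 − 1.4758·-0.4801 = +3.6316 (running +3.6316)
  i=2: 1.4758·3.1078 − -0.7593·1.7687 = +5.9293 (running +9.5609)
  i=3: -0.7593·-0.5962 − -3.5681·3.1078 = +11.5418 (running +21.1028)
  i=4: -3.5681·-1.6946 − -3.7794·-0.5962 = +3.7934 (running +24.8961)
  i=5: -3.7794·-3.2119 − -2.9846·-1.6946 = +7.0811 (running +31.9772)
  i=6: -2.9846·-3.8120 − -0.0751·-3.2119 = +11.1363 (running +43.1135)
  i=7: -0.0751·-3.4148 − 1.0829·-3.8120 = +4.3845 (running +47.4980)
  i=8: 1.0829·-0.4801 − 1.6527·-3.4148 = +5.1237 (running +52.6217)
Area = |Σ|/2 = |52.6217|/2 = 26.3108

Area at t=0.903: 26.3108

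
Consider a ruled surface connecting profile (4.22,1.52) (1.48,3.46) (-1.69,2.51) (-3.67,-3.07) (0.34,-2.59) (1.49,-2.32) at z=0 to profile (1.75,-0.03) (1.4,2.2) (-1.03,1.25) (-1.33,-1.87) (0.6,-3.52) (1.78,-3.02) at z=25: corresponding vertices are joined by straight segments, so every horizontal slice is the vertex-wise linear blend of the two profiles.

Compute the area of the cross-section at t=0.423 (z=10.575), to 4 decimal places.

Area at t=0.423: 23.2150

Cross-section at t=0.423: each vertex is (1-t)·p0[i] + t·p1[i].
  v1: (1-0.423)·(4.22,1.52) + 0.423·(1.75,-0.03) = (3.1752,0.8643)
  v2: (1-0.423)·(1.48,3.46) + 0.423·(1.4,2.2) = (1.4462,2.9270)
  v3: (1-0.423)·(-1.69,2.51) + 0.423·(-1.03,1.25) = (-1.4108,1.9770)
  v4: (1-0.423)·(-3.67,-3.07) + 0.423·(-1.33,-1.87) = (-2.6802,-2.5624)
  v5: (1-0.423)·(0.34,-2.59) + 0.423·(0.6,-3.52) = (0.4500,-2.9834)
  v6: (1-0.423)·(1.49,-2.32) + 0.423·(1.78,-3.02) = (1.6127,-2.6161)
Shoelace sum Σ(x_i·y_{i+1} − x_{i+1}·y_i):
  i=1: 3.1752·2.9270 − 1.4462·0.8643 = +8.0439 (running +8.0439)
  i=2: 1.4462·1.9770 − -1.4108·2.9270 = +6.9886 (running +15.0324)
  i=3: -1.4108·-2.5624 − -2.6802·1.9770 = +8.9139 (running +23.9463)
  i=4: -2.6802·-2.9834 − 0.4500·-2.5624 = +9.1491 (running +33.0953)
  i=5: 0.4500·-2.6161 − 1.6127·-2.9834 = +3.6340 (running +36.7294)
  i=6: 1.6127·0.8643 − 3.1752·-2.6161 = +9.7005 (running +46.4299)
Area = |Σ|/2 = |46.4299|/2 = 23.2150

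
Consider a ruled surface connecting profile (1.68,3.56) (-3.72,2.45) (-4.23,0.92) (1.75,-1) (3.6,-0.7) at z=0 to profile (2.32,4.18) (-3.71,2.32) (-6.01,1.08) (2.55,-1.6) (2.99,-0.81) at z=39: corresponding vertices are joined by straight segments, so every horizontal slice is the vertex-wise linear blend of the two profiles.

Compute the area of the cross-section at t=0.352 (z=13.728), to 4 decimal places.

Area at t=0.352: 23.6832

Cross-section at t=0.352: each vertex is (1-t)·p0[i] + t·p1[i].
  v1: (1-0.352)·(1.68,3.56) + 0.352·(2.32,4.18) = (1.9053,3.7782)
  v2: (1-0.352)·(-3.72,2.45) + 0.352·(-3.71,2.32) = (-3.7165,2.4042)
  v3: (1-0.352)·(-4.23,0.92) + 0.352·(-6.01,1.08) = (-4.8566,0.9763)
  v4: (1-0.352)·(1.75,-1) + 0.352·(2.55,-1.6) = (2.0316,-1.2112)
  v5: (1-0.352)·(3.6,-0.7) + 0.352·(2.99,-0.81) = (3.3853,-0.7387)
Shoelace sum Σ(x_i·y_{i+1} − x_{i+1}·y_i):
  i=1: 1.9053·2.4042 − -3.7165·3.7782 = +18.6225 (running +18.6225)
  i=2: -3.7165·0.9763 − -4.8566·2.4042 = +8.0479 (running +26.6704)
  i=3: -4.8566·-1.2112 − 2.0316·0.9763 = +3.8988 (running +30.5691)
  i=4: 2.0316·-0.7387 − 3.3853·-1.2112 = +2.5995 (running +33.1686)
  i=5: 3.3853·3.7782 − 1.9053·-0.7387 = +14.1979 (running +47.3665)
Area = |Σ|/2 = |47.3665|/2 = 23.6832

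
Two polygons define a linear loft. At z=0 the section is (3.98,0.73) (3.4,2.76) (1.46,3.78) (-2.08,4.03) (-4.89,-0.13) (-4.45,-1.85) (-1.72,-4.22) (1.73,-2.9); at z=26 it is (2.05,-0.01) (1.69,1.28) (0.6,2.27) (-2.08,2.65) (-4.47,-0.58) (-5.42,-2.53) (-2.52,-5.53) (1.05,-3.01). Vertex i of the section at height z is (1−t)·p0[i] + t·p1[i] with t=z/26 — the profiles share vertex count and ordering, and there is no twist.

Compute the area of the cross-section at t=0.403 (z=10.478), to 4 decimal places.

Area at t=0.403: 44.8034

Cross-section at t=0.403: each vertex is (1-t)·p0[i] + t·p1[i].
  v1: (1-0.403)·(3.98,0.73) + 0.403·(2.05,-0.01) = (3.2022,0.4318)
  v2: (1-0.403)·(3.4,2.76) + 0.403·(1.69,1.28) = (2.7109,2.1636)
  v3: (1-0.403)·(1.46,3.78) + 0.403·(0.6,2.27) = (1.1134,3.1715)
  v4: (1-0.403)·(-2.08,4.03) + 0.403·(-2.08,2.65) = (-2.0800,3.4739)
  v5: (1-0.403)·(-4.89,-0.13) + 0.403·(-4.47,-0.58) = (-4.7207,-0.3114)
  v6: (1-0.403)·(-4.45,-1.85) + 0.403·(-5.42,-2.53) = (-4.8409,-2.1240)
  v7: (1-0.403)·(-1.72,-4.22) + 0.403·(-2.52,-5.53) = (-2.0424,-4.7479)
  v8: (1-0.403)·(1.73,-2.9) + 0.403·(1.05,-3.01) = (1.4560,-2.9443)
Shoelace sum Σ(x_i·y_{i+1} − x_{i+1}·y_i):
  i=1: 3.2022·2.1636 − 2.7109·0.4318 = +5.7577 (running +5.7577)
  i=2: 2.7109·3.1715 − 1.1134·2.1636 = +6.1885 (running +11.9462)
  i=3: 1.1134·3.4739 − -2.0800·3.1715 = +10.4645 (running +22.4107)
  i=4: -2.0800·-0.3114 − -4.7207·3.4739 = +17.0468 (running +39.4575)
  i=5: -4.7207·-2.1240 − -4.8409·-0.3114 = +8.5198 (running +47.9773)
  i=6: -4.8409·-4.7479 − -2.0424·-2.1240 = +18.6462 (running +66.6235)
  i=7: -2.0424·-2.9443 − 1.4560·-4.7479 = +12.9263 (running +79.5498)
  i=8: 1.4560·0.4318 − 3.2022·-2.9443 = +10.0570 (running +89.6068)
Area = |Σ|/2 = |89.6068|/2 = 44.8034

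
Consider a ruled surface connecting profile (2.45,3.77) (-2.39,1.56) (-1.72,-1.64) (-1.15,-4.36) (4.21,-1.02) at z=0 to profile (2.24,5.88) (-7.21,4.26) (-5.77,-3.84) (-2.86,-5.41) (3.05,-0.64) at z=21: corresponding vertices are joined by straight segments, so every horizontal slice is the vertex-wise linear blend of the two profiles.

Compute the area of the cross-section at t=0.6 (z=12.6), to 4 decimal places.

Area at t=0.6: 57.9425

Cross-section at t=0.6: each vertex is (1-t)·p0[i] + t·p1[i].
  v1: (1-0.6)·(2.45,3.77) + 0.6·(2.24,5.88) = (2.3240,5.0360)
  v2: (1-0.6)·(-2.39,1.56) + 0.6·(-7.21,4.26) = (-5.2820,3.1800)
  v3: (1-0.6)·(-1.72,-1.64) + 0.6·(-5.77,-3.84) = (-4.1500,-2.9600)
  v4: (1-0.6)·(-1.15,-4.36) + 0.6·(-2.86,-5.41) = (-2.1760,-4.9900)
  v5: (1-0.6)·(4.21,-1.02) + 0.6·(3.05,-0.64) = (3.5140,-0.7920)
Shoelace sum Σ(x_i·y_{i+1} − x_{i+1}·y_i):
  i=1: 2.3240·3.1800 − -5.2820·5.0360 = +33.9905 (running +33.9905)
  i=2: -5.2820·-2.9600 − -4.1500·3.1800 = +28.8317 (running +62.8222)
  i=3: -4.1500·-4.9900 − -2.1760·-2.9600 = +14.2675 (running +77.0897)
  i=4: -2.1760·-0.7920 − 3.5140·-4.9900 = +19.2583 (running +96.3480)
  i=5: 3.5140·5.0360 − 2.3240·-0.7920 = +19.5371 (running +115.8851)
Area = |Σ|/2 = |115.8851|/2 = 57.9425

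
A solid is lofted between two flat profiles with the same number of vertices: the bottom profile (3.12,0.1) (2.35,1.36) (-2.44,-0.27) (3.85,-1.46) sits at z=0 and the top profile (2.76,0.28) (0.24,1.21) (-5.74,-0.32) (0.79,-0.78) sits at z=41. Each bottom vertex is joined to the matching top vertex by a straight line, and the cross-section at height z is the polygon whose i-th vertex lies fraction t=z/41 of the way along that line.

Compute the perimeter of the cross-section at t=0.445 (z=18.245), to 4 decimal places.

Cross-section at t=0.445: each vertex is (1-t)·p0[i] + t·p1[i].
  v1: (1-0.445)·(3.12,0.1) + 0.445·(2.76,0.28) = (2.9598,0.1801)
  v2: (1-0.445)·(2.35,1.36) + 0.445·(0.24,1.21) = (1.4110,1.2933)
  v3: (1-0.445)·(-2.44,-0.27) + 0.445·(-5.74,-0.32) = (-3.9085,-0.2923)
  v4: (1-0.445)·(3.85,-1.46) + 0.445·(0.79,-0.78) = (2.4883,-1.1574)
Perimeter = Σ |v_{i+1} − v_i|:
  edge 1→2: √(-1.5487² + 1.1132²) = 1.9073 (running 1.9073)
  edge 2→3: √(-5.3195² + -1.5855²) = 5.5508 (running 7.4581)
  edge 3→4: √(6.3968² + -0.8651²) = 6.4550 (running 13.9131)
  edge 4→1: √(0.4715² + 1.3375²) = 1.4182 (running 15.3313)
Perimeter = 15.3313

Perimeter at t=0.445: 15.3313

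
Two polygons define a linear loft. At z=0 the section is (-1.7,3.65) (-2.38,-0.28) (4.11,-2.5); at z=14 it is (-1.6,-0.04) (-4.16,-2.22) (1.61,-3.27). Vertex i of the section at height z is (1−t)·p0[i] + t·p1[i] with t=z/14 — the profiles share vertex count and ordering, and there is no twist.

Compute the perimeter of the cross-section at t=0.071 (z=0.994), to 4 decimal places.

Cross-section at t=0.071: each vertex is (1-t)·p0[i] + t·p1[i].
  v1: (1-0.071)·(-1.7,3.65) + 0.071·(-1.6,-0.04) = (-1.6929,3.3880)
  v2: (1-0.071)·(-2.38,-0.28) + 0.071·(-4.16,-2.22) = (-2.5064,-0.4177)
  v3: (1-0.071)·(4.11,-2.5) + 0.071·(1.61,-3.27) = (3.9325,-2.5547)
Perimeter = Σ |v_{i+1} − v_i|:
  edge 1→2: √(-0.8135² + -3.8057²) = 3.8917 (running 3.8917)
  edge 2→3: √(6.4389² + -2.1369²) = 6.7842 (running 10.6759)
  edge 3→1: √(-5.6254² + 5.9427²) = 8.1829 (running 18.8589)
Perimeter = 18.8589

Perimeter at t=0.071: 18.8589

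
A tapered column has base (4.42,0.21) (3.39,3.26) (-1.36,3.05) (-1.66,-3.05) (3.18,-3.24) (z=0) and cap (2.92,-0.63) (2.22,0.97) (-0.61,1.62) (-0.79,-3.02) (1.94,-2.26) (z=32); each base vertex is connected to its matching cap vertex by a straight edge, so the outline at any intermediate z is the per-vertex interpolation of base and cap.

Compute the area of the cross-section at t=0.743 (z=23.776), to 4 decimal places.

Cross-section at t=0.743: each vertex is (1-t)·p0[i] + t·p1[i].
  v1: (1-0.743)·(4.42,0.21) + 0.743·(2.92,-0.63) = (3.3055,-0.4141)
  v2: (1-0.743)·(3.39,3.26) + 0.743·(2.22,0.97) = (2.5207,1.5585)
  v3: (1-0.743)·(-1.36,3.05) + 0.743·(-0.61,1.62) = (-0.8028,1.9875)
  v4: (1-0.743)·(-1.66,-3.05) + 0.743·(-0.79,-3.02) = (-1.0136,-3.0277)
  v5: (1-0.743)·(3.18,-3.24) + 0.743·(1.94,-2.26) = (2.2587,-2.5119)
Shoelace sum Σ(x_i·y_{i+1} − x_{i+1}·y_i):
  i=1: 3.3055·1.5585 − 2.5207·-0.4141 = +6.1956 (running +6.1956)
  i=2: 2.5207·1.9875 − -0.8028·1.5585 = +6.2610 (running +12.4566)
  i=3: -0.8028·-3.0277 − -1.0136·1.9875 = +4.4450 (running +16.9016)
  i=4: -1.0136·-2.5119 − 2.2587·-3.0277 = +9.3846 (running +26.2862)
  i=5: 2.2587·-0.4141 − 3.3055·-2.5119 = +7.3676 (running +33.6538)
Area = |Σ|/2 = |33.6538|/2 = 16.8269

Area at t=0.743: 16.8269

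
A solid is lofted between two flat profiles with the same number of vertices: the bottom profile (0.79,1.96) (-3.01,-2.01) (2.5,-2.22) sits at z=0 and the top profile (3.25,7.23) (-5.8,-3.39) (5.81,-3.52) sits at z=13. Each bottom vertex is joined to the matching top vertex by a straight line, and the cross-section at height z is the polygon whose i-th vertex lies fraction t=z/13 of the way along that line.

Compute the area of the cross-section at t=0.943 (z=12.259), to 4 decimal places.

Area at t=0.943: 58.2571

Cross-section at t=0.943: each vertex is (1-t)·p0[i] + t·p1[i].
  v1: (1-0.943)·(0.79,1.96) + 0.943·(3.25,7.23) = (3.1098,6.9296)
  v2: (1-0.943)·(-3.01,-2.01) + 0.943·(-5.8,-3.39) = (-5.6410,-3.3113)
  v3: (1-0.943)·(2.5,-2.22) + 0.943·(5.81,-3.52) = (5.6213,-3.4459)
Shoelace sum Σ(x_i·y_{i+1} − x_{i+1}·y_i):
  i=1: 3.1098·-3.3113 − -5.6410·6.9296 = +28.7922 (running +28.7922)
  i=2: -5.6410·-3.4459 − 5.6213·-3.3113 = +38.0524 (running +66.8445)
  i=3: 5.6213·6.9296 − 3.1098·-3.4459 = +49.6696 (running +116.5142)
Area = |Σ|/2 = |116.5142|/2 = 58.2571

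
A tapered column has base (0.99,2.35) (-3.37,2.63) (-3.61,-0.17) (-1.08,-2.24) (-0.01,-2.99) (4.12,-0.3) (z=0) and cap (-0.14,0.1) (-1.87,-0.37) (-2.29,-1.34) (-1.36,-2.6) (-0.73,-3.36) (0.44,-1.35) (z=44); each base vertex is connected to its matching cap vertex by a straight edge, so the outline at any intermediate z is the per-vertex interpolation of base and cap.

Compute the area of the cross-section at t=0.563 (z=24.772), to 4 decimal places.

Cross-section at t=0.563: each vertex is (1-t)·p0[i] + t·p1[i].
  v1: (1-0.563)·(0.99,2.35) + 0.563·(-0.14,0.1) = (0.3538,1.0833)
  v2: (1-0.563)·(-3.37,2.63) + 0.563·(-1.87,-0.37) = (-2.5255,0.9410)
  v3: (1-0.563)·(-3.61,-0.17) + 0.563·(-2.29,-1.34) = (-2.8668,-0.8287)
  v4: (1-0.563)·(-1.08,-2.24) + 0.563·(-1.36,-2.6) = (-1.2376,-2.4427)
  v5: (1-0.563)·(-0.01,-2.99) + 0.563·(-0.73,-3.36) = (-0.4154,-3.1983)
  v6: (1-0.563)·(4.12,-0.3) + 0.563·(0.44,-1.35) = (2.0482,-0.8911)
Shoelace sum Σ(x_i·y_{i+1} − x_{i+1}·y_i):
  i=1: 0.3538·0.9410 − -2.5255·1.0833 = +3.0687 (running +3.0687)
  i=2: -2.5255·-0.8287 − -2.8668·0.9410 = +4.7906 (running +7.8593)
  i=3: -2.8668·-2.4427 − -1.2376·-0.8287 = +5.9771 (running +13.8364)
  i=4: -1.2376·-3.1983 − -0.4154·-2.4427 = +2.9438 (running +16.7802)
  i=5: -0.4154·-0.8911 − 2.0482·-3.1983 = +6.9208 (running +23.7010)
  i=6: 2.0482·1.0833 − 0.3538·-0.8911 = +2.5340 (running +26.2349)
Area = |Σ|/2 = |26.2349|/2 = 13.1175

Area at t=0.563: 13.1175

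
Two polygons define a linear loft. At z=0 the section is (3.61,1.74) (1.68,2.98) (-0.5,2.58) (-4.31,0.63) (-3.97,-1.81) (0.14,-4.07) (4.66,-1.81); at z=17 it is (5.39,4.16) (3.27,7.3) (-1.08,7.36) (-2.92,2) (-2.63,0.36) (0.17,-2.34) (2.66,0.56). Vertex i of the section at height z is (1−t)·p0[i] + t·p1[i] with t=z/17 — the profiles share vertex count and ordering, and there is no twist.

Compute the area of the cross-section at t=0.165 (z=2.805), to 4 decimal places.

Area at t=0.165: 43.3781

Cross-section at t=0.165: each vertex is (1-t)·p0[i] + t·p1[i].
  v1: (1-0.165)·(3.61,1.74) + 0.165·(5.39,4.16) = (3.9037,2.1393)
  v2: (1-0.165)·(1.68,2.98) + 0.165·(3.27,7.3) = (1.9423,3.6928)
  v3: (1-0.165)·(-0.5,2.58) + 0.165·(-1.08,7.36) = (-0.5957,3.3687)
  v4: (1-0.165)·(-4.31,0.63) + 0.165·(-2.92,2) = (-4.0806,0.8560)
  v5: (1-0.165)·(-3.97,-1.81) + 0.165·(-2.63,0.36) = (-3.7489,-1.4520)
  v6: (1-0.165)·(0.14,-4.07) + 0.165·(0.17,-2.34) = (0.1449,-3.7845)
  v7: (1-0.165)·(4.66,-1.81) + 0.165·(2.66,0.56) = (4.3300,-1.4189)
Shoelace sum Σ(x_i·y_{i+1} − x_{i+1}·y_i):
  i=1: 3.9037·3.6928 − 1.9423·2.1393 = +10.2603 (running +10.2603)
  i=2: 1.9423·3.3687 − -0.5957·3.6928 = +8.7430 (running +19.0033)
  i=3: -0.5957·0.8560 − -4.0806·3.3687 = +13.2365 (running +32.2398)
  i=4: -4.0806·-1.4520 − -3.7489·0.8560 = +9.1341 (running +41.3740)
  i=5: -3.7489·-3.7845 − 0.1449·-1.4520 = +14.3984 (running +55.7724)
  i=6: 0.1449·-1.4189 − 4.3300·-3.7845 = +16.1814 (running +71.9538)
  i=7: 4.3300·2.1393 − 3.9037·-1.4189 = +14.8023 (running +86.7561)
Area = |Σ|/2 = |86.7561|/2 = 43.3781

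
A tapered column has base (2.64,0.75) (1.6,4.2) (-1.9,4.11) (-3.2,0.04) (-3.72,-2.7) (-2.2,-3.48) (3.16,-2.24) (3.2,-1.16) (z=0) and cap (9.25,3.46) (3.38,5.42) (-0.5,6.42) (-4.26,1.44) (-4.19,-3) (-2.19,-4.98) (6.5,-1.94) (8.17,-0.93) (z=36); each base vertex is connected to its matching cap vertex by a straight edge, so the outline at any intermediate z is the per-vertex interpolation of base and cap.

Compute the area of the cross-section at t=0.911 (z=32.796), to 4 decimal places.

Cross-section at t=0.911: each vertex is (1-t)·p0[i] + t·p1[i].
  v1: (1-0.911)·(2.64,0.75) + 0.911·(9.25,3.46) = (8.6617,3.2188)
  v2: (1-0.911)·(1.6,4.2) + 0.911·(3.38,5.42) = (3.2216,5.3114)
  v3: (1-0.911)·(-1.9,4.11) + 0.911·(-0.5,6.42) = (-0.6246,6.2144)
  v4: (1-0.911)·(-3.2,0.04) + 0.911·(-4.26,1.44) = (-4.1657,1.3154)
  v5: (1-0.911)·(-3.72,-2.7) + 0.911·(-4.19,-3) = (-4.1482,-2.9733)
  v6: (1-0.911)·(-2.2,-3.48) + 0.911·(-2.19,-4.98) = (-2.1909,-4.8465)
  v7: (1-0.911)·(3.16,-2.24) + 0.911·(6.5,-1.94) = (6.2027,-1.9667)
  v8: (1-0.911)·(3.2,-1.16) + 0.911·(8.17,-0.93) = (7.7277,-0.9505)
Shoelace sum Σ(x_i·y_{i+1} − x_{i+1}·y_i):
  i=1: 8.6617·5.3114 − 3.2216·3.2188 = +35.6363 (running +35.6363)
  i=2: 3.2216·6.2144 − -0.6246·5.3114 = +23.3377 (running +58.9741)
  i=3: -0.6246·1.3154 − -4.1657·6.2144 = +25.0655 (running +84.0396)
  i=4: -4.1657·-2.9733 − -4.1482·1.3154 = +17.8423 (running +101.8818)
  i=5: -4.1482·-4.8465 − -2.1909·-2.9733 = +13.5899 (running +115.4718)
  i=6: -2.1909·-1.9667 − 6.2027·-4.8465 = +34.3704 (running +149.8422)
  i=7: 6.2027·-0.9505 − 7.7277·-1.9667 = +9.3025 (running +159.1447)
  i=8: 7.7277·3.2188 − 8.6617·-0.9505 = +33.1066 (running +192.2513)
Area = |Σ|/2 = |192.2513|/2 = 96.1256

Area at t=0.911: 96.1256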